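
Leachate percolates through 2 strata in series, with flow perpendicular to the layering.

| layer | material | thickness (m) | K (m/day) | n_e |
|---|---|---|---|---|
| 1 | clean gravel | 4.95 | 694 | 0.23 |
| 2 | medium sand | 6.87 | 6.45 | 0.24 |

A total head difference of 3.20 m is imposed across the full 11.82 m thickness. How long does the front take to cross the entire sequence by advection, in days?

0.934

With flow normal to the layers, continuity requires the same specific discharge q through every layer.
Σ(b_i/K_i) = 4.95/694 + 6.87/6.45 = 1.072 d.
q = Δh / Σ(b_i/K_i) = 3.20 / 1.072 = 2.984 m/day.
In each layer the seepage velocity is v_i = q/n_i, so the layer transit time is t_i = b_i·n_i / q:
  layer 1 (clean gravel): t_1 = 4.95 × 0.23 / 2.984 = 0.3815 d
  layer 2 (medium sand): t_2 = 6.87 × 0.24 / 2.984 = 0.5525 d
Total t = Σ t_i = 0.9340 days.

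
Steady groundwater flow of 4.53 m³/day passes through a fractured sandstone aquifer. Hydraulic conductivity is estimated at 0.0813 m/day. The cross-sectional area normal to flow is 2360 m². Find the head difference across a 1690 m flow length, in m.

39.9

From Q = K·A·i, i = Q / (K·A) = 4.53 / (0.08130 × 2360) = 0.02361.
Head loss Δh = i · L = 0.02361 × 1690 = 39.90 m.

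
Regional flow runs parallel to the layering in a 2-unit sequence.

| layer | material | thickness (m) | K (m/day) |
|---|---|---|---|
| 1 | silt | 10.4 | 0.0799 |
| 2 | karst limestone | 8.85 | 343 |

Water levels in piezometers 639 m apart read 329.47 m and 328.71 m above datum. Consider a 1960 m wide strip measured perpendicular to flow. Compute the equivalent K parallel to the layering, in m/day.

158

Flow is parallel to layering, so each bed carries its own Darcy discharge and the transmissivities add.
Σ(K_i·b_i) = 0.0799×10.4 + 343×8.85 = 3036 m²/day.
Total thickness b = 19.25 m, so K_eq = Σ(K_i·b_i)/b = 157.7 m/day.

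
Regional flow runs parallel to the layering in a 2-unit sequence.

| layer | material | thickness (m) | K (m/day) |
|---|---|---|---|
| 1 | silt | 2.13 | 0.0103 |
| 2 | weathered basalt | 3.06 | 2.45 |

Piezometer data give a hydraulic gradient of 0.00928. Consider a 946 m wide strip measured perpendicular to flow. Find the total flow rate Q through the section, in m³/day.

Flow is parallel to layering, so each bed carries its own Darcy discharge and the transmissivities add.
Σ(K_i·b_i) = 0.0103×2.13 + 2.45×3.06 = 7.519 m²/day.
Hydraulic gradient i = 0.00928.
Q = Σ(K_i·b_i) · W · i = 7.519 × 946 × 0.009280 = 66.01 m³/day.

66.0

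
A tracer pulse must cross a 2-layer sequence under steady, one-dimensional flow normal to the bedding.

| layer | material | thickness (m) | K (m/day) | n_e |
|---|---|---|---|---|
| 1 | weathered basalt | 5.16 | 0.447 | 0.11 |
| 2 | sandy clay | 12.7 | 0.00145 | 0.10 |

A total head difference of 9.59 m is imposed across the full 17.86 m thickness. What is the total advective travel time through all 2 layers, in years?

With flow normal to the layers, continuity requires the same specific discharge q through every layer.
Σ(b_i/K_i) = 5.16/0.447 + 12.7/0.00145 = 8770 d.
q = Δh / Σ(b_i/K_i) = 9.59 / 8770 = 0.001093 m/day.
In each layer the seepage velocity is v_i = q/n_i, so the layer transit time is t_i = b_i·n_i / q:
  layer 1 (weathered basalt): t_1 = 5.16 × 0.11 / 0.001093 = 519.1 d
  layer 2 (sandy clay): t_2 = 12.7 × 0.10 / 0.001093 = 1161 d
Total t = Σ t_i = 1681 days = 4.601 years.

4.60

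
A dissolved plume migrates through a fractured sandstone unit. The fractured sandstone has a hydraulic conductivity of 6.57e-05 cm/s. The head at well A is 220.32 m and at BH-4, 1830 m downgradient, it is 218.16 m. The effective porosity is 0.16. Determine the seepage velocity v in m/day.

0.000419

Convert K: 6.57e-05 cm/s × 864 = 0.05676 m/day.
Hydraulic gradient i = (220.32 − 218.16) / 1830 = 2.16 / 1830 = 0.001180.
Darcy flux q = K · i = 0.05676 × 0.001180 = 6.700e-05 m/day.
Seepage velocity v = q / n_e = 6.700e-05 / 0.16 = 0.0004188 m/day.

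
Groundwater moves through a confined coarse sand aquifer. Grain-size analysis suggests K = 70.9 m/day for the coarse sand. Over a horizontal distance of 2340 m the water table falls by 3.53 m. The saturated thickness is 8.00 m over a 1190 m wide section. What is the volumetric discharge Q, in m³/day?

Cross-sectional area A = 1190 × 8.00 = 9520 m².
Hydraulic gradient i = Δh / L = 3.53 / 2340 = 0.001509.
Darcy's law: Q = K · A · i = 70.90 × 9520 × 0.001509 = 1018 m³/day.

1020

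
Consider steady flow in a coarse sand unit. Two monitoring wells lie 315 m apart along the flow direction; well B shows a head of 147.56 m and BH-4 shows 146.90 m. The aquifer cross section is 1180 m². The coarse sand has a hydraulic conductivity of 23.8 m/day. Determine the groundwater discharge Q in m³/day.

58.8

Hydraulic gradient i = (147.56 − 146.90) / 315 = 0.66 / 315 = 0.002095.
Darcy's law: Q = K · A · i = 23.80 × 1180 × 0.002095 = 58.84 m³/day.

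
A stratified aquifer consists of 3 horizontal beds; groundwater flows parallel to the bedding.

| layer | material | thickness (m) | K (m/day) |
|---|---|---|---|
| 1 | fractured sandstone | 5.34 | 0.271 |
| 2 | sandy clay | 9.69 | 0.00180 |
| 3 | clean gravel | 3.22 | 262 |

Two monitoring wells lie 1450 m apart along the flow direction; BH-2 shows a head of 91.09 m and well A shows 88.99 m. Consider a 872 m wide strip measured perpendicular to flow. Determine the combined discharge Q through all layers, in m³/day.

Flow is parallel to layering, so each bed carries its own Darcy discharge and the transmissivities add.
Σ(K_i·b_i) = 0.271×5.34 + 0.00180×9.69 + 262×3.22 = 845.1 m²/day.
Hydraulic gradient i = (91.09 − 88.99) / 1450 = 2.1 / 1450 = 0.001448.
Q = Σ(K_i·b_i) · W · i = 845.1 × 872 × 0.001448 = 1067 m³/day.

1070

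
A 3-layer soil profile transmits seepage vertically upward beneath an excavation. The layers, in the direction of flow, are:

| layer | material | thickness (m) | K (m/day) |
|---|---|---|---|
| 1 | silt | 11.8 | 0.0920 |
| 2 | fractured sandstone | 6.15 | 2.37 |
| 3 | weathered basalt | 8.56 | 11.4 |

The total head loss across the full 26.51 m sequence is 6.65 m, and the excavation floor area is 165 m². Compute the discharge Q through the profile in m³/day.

Flow is perpendicular to layering, so the layers act in series and the equivalent K is the thickness-weighted harmonic mean.
Total thickness L = 11.8 + 6.15 + 8.56 = 26.51 m.
Σ(b_i/K_i) = 11.8/0.0920 + 6.15/2.37 + 8.56/11.4 = 131.6 d.
K_eq = L / Σ(b_i/K_i) = 26.51 / 131.6 = 0.2014 m/day.
Q = K_eq · A · (Δh/L) = 0.2014 × 165 × (6.65/26.51) = 8.337 m³/day.

8.34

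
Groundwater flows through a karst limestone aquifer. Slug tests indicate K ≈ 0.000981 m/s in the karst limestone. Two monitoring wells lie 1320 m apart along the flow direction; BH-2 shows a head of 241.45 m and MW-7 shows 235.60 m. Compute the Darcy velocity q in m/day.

Convert K: 0.000981 m/s × 86400 = 84.76 m/day.
Hydraulic gradient i = (241.45 − 235.60) / 1320 = 5.85 / 1320 = 0.004432.
Specific discharge q = K · i = 84.76 × 0.004432 = 0.3756 m/day.

0.376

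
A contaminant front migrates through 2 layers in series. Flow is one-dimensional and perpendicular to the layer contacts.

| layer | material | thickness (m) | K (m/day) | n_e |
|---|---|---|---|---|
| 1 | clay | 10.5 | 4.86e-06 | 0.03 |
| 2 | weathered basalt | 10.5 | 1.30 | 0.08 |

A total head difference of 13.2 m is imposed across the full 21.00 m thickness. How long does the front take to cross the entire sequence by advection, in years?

With flow normal to the layers, continuity requires the same specific discharge q through every layer.
Σ(b_i/K_i) = 10.5/4.86e-06 + 10.5/1.30 = 2.161e+06 d.
q = Δh / Σ(b_i/K_i) = 13.2 / 2.161e+06 = 6.110e-06 m/day.
In each layer the seepage velocity is v_i = q/n_i, so the layer transit time is t_i = b_i·n_i / q:
  layer 1 (clay): t_1 = 10.5 × 0.03 / 6.110e-06 = 51557 d
  layer 2 (weathered basalt): t_2 = 10.5 × 0.08 / 6.110e-06 = 1.375e+05 d
Total t = Σ t_i = 1.890e+05 days = 517.6 years.

518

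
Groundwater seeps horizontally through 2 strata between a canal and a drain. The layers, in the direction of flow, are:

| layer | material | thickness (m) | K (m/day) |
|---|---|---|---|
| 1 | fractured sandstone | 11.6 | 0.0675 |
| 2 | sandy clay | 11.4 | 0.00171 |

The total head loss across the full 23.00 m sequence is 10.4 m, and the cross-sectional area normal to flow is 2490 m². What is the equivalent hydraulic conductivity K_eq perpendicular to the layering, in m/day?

Flow is perpendicular to layering, so the layers act in series and the equivalent K is the thickness-weighted harmonic mean.
Total thickness L = 11.6 + 11.4 = 23.00 m.
Σ(b_i/K_i) = 11.6/0.0675 + 11.4/0.00171 = 6839 d.
K_eq = L / Σ(b_i/K_i) = 23.00 / 6839 = 0.003363 m/day.

0.00336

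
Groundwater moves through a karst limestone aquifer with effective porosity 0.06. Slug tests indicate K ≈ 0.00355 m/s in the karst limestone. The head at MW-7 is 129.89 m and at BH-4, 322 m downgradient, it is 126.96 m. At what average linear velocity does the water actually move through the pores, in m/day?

Convert K: 0.00355 m/s × 86400 = 306.7 m/day.
Hydraulic gradient i = (129.89 − 126.96) / 322 = 2.93 / 322 = 0.009099.
Darcy flux q = K · i = 306.7 × 0.009099 = 2.791 m/day.
Seepage velocity v = q / n_e = 2.791 / 0.06 = 46.52 m/day.

46.5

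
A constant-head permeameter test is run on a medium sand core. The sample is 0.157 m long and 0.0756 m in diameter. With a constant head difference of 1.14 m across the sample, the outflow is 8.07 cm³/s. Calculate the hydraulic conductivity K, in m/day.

21.4

Cross-sectional area A = π·(d/2)² = π × (0.0756/2)² = 0.004489 m².
Convert discharge: 8.07 cm³/s = 8.070e-06 m³/s.
Darcy's law rearranged: K = Q·L / (A·Δh) = 8.070e-06 × 0.157 / (0.004489 × 1.14) = 0.0002476 m/s = 21.39 m/day.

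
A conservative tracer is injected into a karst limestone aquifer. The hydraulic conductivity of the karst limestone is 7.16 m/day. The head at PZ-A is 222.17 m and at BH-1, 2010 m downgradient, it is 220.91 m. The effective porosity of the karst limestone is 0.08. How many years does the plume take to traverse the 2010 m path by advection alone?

98.1

Hydraulic gradient i = (222.17 − 220.91) / 2010 = 1.26 / 2010 = 0.0006269.
Darcy flux q = K · i = 7.160 × 0.0006269 = 0.004488 m/day.
Seepage velocity v = q / n_e = 0.004488 / 0.08 = 0.05610 m/day.
Travel time t = L / v = 2010 / 0.05610 = 35826 days = 98.09 years.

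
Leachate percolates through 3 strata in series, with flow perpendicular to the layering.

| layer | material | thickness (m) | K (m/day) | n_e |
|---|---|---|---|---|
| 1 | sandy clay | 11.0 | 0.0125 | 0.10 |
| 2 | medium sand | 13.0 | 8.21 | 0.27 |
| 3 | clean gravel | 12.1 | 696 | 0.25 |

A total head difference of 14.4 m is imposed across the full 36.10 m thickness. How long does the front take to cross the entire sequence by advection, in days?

467

With flow normal to the layers, continuity requires the same specific discharge q through every layer.
Σ(b_i/K_i) = 11.0/0.0125 + 13.0/8.21 + 12.1/696 = 881.6 d.
q = Δh / Σ(b_i/K_i) = 14.4 / 881.6 = 0.01633 m/day.
In each layer the seepage velocity is v_i = q/n_i, so the layer transit time is t_i = b_i·n_i / q:
  layer 1 (sandy clay): t_1 = 11.0 × 0.10 / 0.01633 = 67.34 d
  layer 2 (medium sand): t_2 = 13.0 × 0.27 / 0.01633 = 214.9 d
  layer 3 (clean gravel): t_3 = 12.1 × 0.25 / 0.01633 = 185.2 d
Total t = Σ t_i = 467.4 days.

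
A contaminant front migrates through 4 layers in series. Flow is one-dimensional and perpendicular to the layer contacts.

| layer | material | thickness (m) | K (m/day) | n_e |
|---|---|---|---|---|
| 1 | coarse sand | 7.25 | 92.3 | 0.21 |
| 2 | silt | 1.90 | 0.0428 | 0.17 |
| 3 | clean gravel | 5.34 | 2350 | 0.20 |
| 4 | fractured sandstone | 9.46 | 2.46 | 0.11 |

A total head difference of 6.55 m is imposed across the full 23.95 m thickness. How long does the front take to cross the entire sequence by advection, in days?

With flow normal to the layers, continuity requires the same specific discharge q through every layer.
Σ(b_i/K_i) = 7.25/92.3 + 1.90/0.0428 + 5.34/2350 + 9.46/2.46 = 48.32 d.
q = Δh / Σ(b_i/K_i) = 6.55 / 48.32 = 0.1356 m/day.
In each layer the seepage velocity is v_i = q/n_i, so the layer transit time is t_i = b_i·n_i / q:
  layer 1 (coarse sand): t_1 = 7.25 × 0.21 / 0.1356 = 11.23 d
  layer 2 (silt): t_2 = 1.90 × 0.17 / 0.1356 = 2.383 d
  layer 3 (clean gravel): t_3 = 5.34 × 0.20 / 0.1356 = 7.879 d
  layer 4 (fractured sandstone): t_4 = 9.46 × 0.11 / 0.1356 = 7.676 d
Total t = Σ t_i = 29.17 days.

29.2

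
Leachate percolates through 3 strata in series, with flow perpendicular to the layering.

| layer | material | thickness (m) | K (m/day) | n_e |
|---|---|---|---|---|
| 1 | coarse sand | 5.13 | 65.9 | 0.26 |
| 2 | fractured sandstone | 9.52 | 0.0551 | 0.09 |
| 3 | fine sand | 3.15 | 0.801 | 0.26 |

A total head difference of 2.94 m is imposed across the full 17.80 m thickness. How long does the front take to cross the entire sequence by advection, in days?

With flow normal to the layers, continuity requires the same specific discharge q through every layer.
Σ(b_i/K_i) = 5.13/65.9 + 9.52/0.0551 + 3.15/0.801 = 176.8 d.
q = Δh / Σ(b_i/K_i) = 2.94 / 176.8 = 0.01663 m/day.
In each layer the seepage velocity is v_i = q/n_i, so the layer transit time is t_i = b_i·n_i / q:
  layer 1 (coarse sand): t_1 = 5.13 × 0.26 / 0.01663 = 80.20 d
  layer 2 (fractured sandstone): t_2 = 9.52 × 0.09 / 0.01663 = 51.52 d
  layer 3 (fine sand): t_3 = 3.15 × 0.26 / 0.01663 = 49.25 d
Total t = Σ t_i = 181.0 days.

181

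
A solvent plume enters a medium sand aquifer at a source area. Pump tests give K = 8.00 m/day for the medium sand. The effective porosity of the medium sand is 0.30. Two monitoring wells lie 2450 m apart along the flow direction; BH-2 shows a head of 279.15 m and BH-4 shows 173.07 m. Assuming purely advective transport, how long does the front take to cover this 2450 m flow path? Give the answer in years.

5.81

Hydraulic gradient i = (279.15 − 173.07) / 2450 = 106.08 / 2450 = 0.04330.
Darcy flux q = K · i = 8.000 × 0.04330 = 0.3464 m/day.
Seepage velocity v = q / n_e = 0.3464 / 0.30 = 1.155 m/day.
Travel time t = L / v = 2450 / 1.155 = 2122 days = 5.810 years.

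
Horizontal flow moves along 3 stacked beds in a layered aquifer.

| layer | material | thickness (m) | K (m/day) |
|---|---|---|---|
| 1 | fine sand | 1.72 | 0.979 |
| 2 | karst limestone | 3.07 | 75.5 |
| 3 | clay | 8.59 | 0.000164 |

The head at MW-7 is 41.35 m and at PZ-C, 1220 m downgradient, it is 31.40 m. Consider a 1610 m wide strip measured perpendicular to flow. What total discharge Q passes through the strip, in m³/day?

3070

Flow is parallel to layering, so each bed carries its own Darcy discharge and the transmissivities add.
Σ(K_i·b_i) = 0.979×1.72 + 75.5×3.07 + 0.000164×8.59 = 233.5 m²/day.
Hydraulic gradient i = (41.35 − 31.40) / 1220 = 9.95 / 1220 = 0.008156.
Q = Σ(K_i·b_i) · W · i = 233.5 × 1610 × 0.008156 = 3066 m³/day.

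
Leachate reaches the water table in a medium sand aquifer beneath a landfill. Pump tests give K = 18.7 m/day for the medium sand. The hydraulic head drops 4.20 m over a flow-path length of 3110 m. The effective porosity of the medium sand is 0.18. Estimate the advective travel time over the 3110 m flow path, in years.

Hydraulic gradient i = Δh / L = 4.20 / 3110 = 0.001350.
Darcy flux q = K · i = 18.70 × 0.001350 = 0.02525 m/day.
Seepage velocity v = q / n_e = 0.02525 / 0.18 = 0.1403 m/day.
Travel time t = L / v = 3110 / 0.1403 = 22167 days = 60.69 years.

60.7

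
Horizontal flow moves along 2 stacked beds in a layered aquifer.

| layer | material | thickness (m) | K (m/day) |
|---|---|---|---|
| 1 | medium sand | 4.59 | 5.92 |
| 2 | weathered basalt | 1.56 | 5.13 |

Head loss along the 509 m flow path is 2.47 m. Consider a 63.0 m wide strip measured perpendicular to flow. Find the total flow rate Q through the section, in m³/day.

Flow is parallel to layering, so each bed carries its own Darcy discharge and the transmissivities add.
Σ(K_i·b_i) = 5.92×4.59 + 5.13×1.56 = 35.18 m²/day.
Hydraulic gradient i = Δh / L = 2.47 / 509 = 0.004853.
Q = Σ(K_i·b_i) · W · i = 35.18 × 63.0 × 0.004853 = 10.75 m³/day.

10.8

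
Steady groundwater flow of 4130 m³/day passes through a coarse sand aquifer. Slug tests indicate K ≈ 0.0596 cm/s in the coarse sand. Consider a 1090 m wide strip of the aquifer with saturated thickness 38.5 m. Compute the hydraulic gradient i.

Convert K: 0.0596 cm/s × 864 = 51.49 m/day.
Cross-sectional area A = 1090 × 38.5 = 41965 m².
From Q = K·A·i, i = Q / (K·A) = 4130 / (51.49 × 41965) = 0.001911.

0.00191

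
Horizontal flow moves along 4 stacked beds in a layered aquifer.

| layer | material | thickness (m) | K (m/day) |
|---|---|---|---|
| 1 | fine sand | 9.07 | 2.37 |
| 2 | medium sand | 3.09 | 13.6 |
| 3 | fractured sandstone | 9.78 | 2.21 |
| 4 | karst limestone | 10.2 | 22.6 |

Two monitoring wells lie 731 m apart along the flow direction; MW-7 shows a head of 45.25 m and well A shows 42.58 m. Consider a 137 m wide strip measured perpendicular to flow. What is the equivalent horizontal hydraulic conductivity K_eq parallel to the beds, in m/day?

Flow is parallel to layering, so each bed carries its own Darcy discharge and the transmissivities add.
Σ(K_i·b_i) = 2.37×9.07 + 13.6×3.09 + 2.21×9.78 + 22.6×10.2 = 315.7 m²/day.
Total thickness b = 32.14 m, so K_eq = Σ(K_i·b_i)/b = 9.821 m/day.

9.82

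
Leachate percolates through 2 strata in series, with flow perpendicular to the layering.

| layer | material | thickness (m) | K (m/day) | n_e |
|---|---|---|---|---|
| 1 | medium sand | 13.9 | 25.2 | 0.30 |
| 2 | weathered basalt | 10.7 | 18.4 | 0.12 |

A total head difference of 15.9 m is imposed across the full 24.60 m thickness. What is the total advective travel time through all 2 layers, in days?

0.389

With flow normal to the layers, continuity requires the same specific discharge q through every layer.
Σ(b_i/K_i) = 13.9/25.2 + 10.7/18.4 = 1.133 d.
q = Δh / Σ(b_i/K_i) = 15.9 / 1.133 = 14.03 m/day.
In each layer the seepage velocity is v_i = q/n_i, so the layer transit time is t_i = b_i·n_i / q:
  layer 1 (medium sand): t_1 = 13.9 × 0.30 / 14.03 = 0.2972 d
  layer 2 (weathered basalt): t_2 = 10.7 × 0.12 / 14.03 = 0.09150 d
Total t = Σ t_i = 0.3887 days.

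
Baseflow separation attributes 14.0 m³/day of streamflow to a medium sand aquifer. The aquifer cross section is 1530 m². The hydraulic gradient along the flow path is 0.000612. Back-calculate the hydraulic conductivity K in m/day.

15.0

Hydraulic gradient i = 0.000612.
From Q = K·A·i, K = Q / (A·i) = 14.0 / (1530 × 0.0006120) = 14.95 m/day.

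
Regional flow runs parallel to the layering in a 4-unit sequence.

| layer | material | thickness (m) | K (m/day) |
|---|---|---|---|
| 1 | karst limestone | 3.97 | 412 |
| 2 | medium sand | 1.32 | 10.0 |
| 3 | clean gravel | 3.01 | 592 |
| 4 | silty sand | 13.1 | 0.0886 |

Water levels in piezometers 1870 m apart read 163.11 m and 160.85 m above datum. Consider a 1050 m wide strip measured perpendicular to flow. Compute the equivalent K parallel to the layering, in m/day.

160

Flow is parallel to layering, so each bed carries its own Darcy discharge and the transmissivities add.
Σ(K_i·b_i) = 412×3.97 + 10.0×1.32 + 592×3.01 + 0.0886×13.1 = 3432 m²/day.
Total thickness b = 21.40 m, so K_eq = Σ(K_i·b_i)/b = 160.4 m/day.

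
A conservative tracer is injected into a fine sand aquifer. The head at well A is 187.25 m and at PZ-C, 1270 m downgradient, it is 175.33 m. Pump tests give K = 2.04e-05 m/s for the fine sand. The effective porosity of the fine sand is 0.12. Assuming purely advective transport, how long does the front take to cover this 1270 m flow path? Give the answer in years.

25.2

Convert K: 2.04e-05 m/s × 86400 = 1.763 m/day.
Hydraulic gradient i = (187.25 − 175.33) / 1270 = 11.92 / 1270 = 0.009386.
Darcy flux q = K · i = 1.763 × 0.009386 = 0.01654 m/day.
Seepage velocity v = q / n_e = 0.01654 / 0.12 = 0.1379 m/day.
Travel time t = L / v = 1270 / 0.1379 = 9212 days = 25.22 years.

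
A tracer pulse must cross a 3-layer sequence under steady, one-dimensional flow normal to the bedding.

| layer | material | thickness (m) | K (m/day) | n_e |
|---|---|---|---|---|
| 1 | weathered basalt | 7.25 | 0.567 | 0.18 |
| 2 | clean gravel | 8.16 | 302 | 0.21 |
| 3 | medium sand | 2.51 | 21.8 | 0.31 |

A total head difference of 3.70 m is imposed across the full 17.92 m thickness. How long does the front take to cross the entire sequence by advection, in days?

13.3

With flow normal to the layers, continuity requires the same specific discharge q through every layer.
Σ(b_i/K_i) = 7.25/0.567 + 8.16/302 + 2.51/21.8 = 12.93 d.
q = Δh / Σ(b_i/K_i) = 3.70 / 12.93 = 0.2862 m/day.
In each layer the seepage velocity is v_i = q/n_i, so the layer transit time is t_i = b_i·n_i / q:
  layer 1 (weathered basalt): t_1 = 7.25 × 0.18 / 0.2862 = 4.560 d
  layer 2 (clean gravel): t_2 = 8.16 × 0.21 / 0.2862 = 5.988 d
  layer 3 (medium sand): t_3 = 2.51 × 0.31 / 0.2862 = 2.719 d
Total t = Σ t_i = 13.27 days.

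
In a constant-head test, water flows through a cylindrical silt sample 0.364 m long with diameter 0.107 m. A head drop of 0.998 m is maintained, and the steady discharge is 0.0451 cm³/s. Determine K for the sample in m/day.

Cross-sectional area A = π·(d/2)² = π × (0.107/2)² = 0.008992 m².
Convert discharge: 0.0451 cm³/s = 4.510e-08 m³/s.
Darcy's law rearranged: K = Q·L / (A·Δh) = 4.510e-08 × 0.364 / (0.008992 × 0.998) = 1.829e-06 m/s = 0.1581 m/day.

0.158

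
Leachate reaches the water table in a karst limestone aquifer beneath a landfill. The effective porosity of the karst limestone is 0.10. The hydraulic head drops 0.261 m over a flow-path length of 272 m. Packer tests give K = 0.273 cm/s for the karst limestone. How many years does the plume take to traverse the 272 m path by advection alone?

0.329

Convert K: 0.273 cm/s × 864 = 235.9 m/day.
Hydraulic gradient i = Δh / L = 0.261 / 272 = 0.0009596.
Darcy flux q = K · i = 235.9 × 0.0009596 = 0.2263 m/day.
Seepage velocity v = q / n_e = 0.2263 / 0.10 = 2.263 m/day.
Travel time t = L / v = 272 / 2.263 = 120.2 days = 0.3290 years.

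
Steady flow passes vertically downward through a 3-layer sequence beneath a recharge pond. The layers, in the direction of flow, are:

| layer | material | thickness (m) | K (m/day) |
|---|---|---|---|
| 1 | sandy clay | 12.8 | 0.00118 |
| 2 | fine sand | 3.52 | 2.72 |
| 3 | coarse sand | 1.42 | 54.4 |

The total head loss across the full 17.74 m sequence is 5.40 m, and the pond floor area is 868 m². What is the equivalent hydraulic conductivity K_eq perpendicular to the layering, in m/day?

0.00164

Flow is perpendicular to layering, so the layers act in series and the equivalent K is the thickness-weighted harmonic mean.
Total thickness L = 12.8 + 3.52 + 1.42 = 17.74 m.
Σ(b_i/K_i) = 12.8/0.00118 + 3.52/2.72 + 1.42/54.4 = 10849 d.
K_eq = L / Σ(b_i/K_i) = 17.74 / 10849 = 0.001635 m/day.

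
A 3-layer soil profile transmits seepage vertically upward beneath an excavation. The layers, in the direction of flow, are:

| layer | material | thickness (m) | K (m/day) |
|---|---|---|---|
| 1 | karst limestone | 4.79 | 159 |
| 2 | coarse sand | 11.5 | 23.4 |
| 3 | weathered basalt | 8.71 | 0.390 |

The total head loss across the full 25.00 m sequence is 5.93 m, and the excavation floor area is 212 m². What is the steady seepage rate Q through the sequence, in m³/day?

55.0

Flow is perpendicular to layering, so the layers act in series and the equivalent K is the thickness-weighted harmonic mean.
Total thickness L = 4.79 + 11.5 + 8.71 = 25.00 m.
Σ(b_i/K_i) = 4.79/159 + 11.5/23.4 + 8.71/0.390 = 22.85 d.
K_eq = L / Σ(b_i/K_i) = 25.00 / 22.85 = 1.094 m/day.
Q = K_eq · A · (Δh/L) = 1.094 × 212 × (5.93/25.00) = 55.01 m³/day.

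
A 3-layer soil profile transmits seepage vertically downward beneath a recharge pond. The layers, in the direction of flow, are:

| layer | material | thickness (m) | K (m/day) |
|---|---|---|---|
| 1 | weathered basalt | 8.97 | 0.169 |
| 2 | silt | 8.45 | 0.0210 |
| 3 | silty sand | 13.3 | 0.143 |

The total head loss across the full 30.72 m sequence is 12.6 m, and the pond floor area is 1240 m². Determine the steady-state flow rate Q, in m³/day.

Flow is perpendicular to layering, so the layers act in series and the equivalent K is the thickness-weighted harmonic mean.
Total thickness L = 8.97 + 8.45 + 13.3 = 30.72 m.
Σ(b_i/K_i) = 8.97/0.169 + 8.45/0.0210 + 13.3/0.143 = 548.5 d.
K_eq = L / Σ(b_i/K_i) = 30.72 / 548.5 = 0.05601 m/day.
Q = K_eq · A · (Δh/L) = 0.05601 × 1240 × (12.6/30.72) = 28.49 m³/day.

28.5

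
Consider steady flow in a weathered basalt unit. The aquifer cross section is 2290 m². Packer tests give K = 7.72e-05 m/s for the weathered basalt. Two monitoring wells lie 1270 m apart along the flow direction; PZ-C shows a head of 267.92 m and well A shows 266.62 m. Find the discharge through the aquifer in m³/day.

15.6

Convert K: 7.72e-05 m/s × 86400 = 6.670 m/day.
Hydraulic gradient i = (267.92 − 266.62) / 1270 = 1.3 / 1270 = 0.001024.
Darcy's law: Q = K · A · i = 6.670 × 2290 × 0.001024 = 15.64 m³/day.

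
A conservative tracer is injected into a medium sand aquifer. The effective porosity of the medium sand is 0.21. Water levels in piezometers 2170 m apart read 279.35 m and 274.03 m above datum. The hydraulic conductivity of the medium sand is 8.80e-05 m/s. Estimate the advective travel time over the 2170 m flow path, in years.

66.9

Convert K: 8.80e-05 m/s × 86400 = 7.603 m/day.
Hydraulic gradient i = (279.35 − 274.03) / 2170 = 5.32 / 2170 = 0.002452.
Darcy flux q = K · i = 7.603 × 0.002452 = 0.01864 m/day.
Seepage velocity v = q / n_e = 0.01864 / 0.21 = 0.08876 m/day.
Travel time t = L / v = 2170 / 0.08876 = 24447 days = 66.93 years.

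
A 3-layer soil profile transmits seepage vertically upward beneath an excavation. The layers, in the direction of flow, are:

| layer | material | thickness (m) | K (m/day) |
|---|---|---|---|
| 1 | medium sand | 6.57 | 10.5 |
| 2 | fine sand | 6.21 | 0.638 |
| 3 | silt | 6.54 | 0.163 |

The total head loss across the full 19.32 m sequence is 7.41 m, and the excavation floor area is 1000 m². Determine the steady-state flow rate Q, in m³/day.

Flow is perpendicular to layering, so the layers act in series and the equivalent K is the thickness-weighted harmonic mean.
Total thickness L = 6.57 + 6.21 + 6.54 = 19.32 m.
Σ(b_i/K_i) = 6.57/10.5 + 6.21/0.638 + 6.54/0.163 = 50.48 d.
K_eq = L / Σ(b_i/K_i) = 19.32 / 50.48 = 0.3827 m/day.
Q = K_eq · A · (Δh/L) = 0.3827 × 1000 × (7.41/19.32) = 146.8 m³/day.

147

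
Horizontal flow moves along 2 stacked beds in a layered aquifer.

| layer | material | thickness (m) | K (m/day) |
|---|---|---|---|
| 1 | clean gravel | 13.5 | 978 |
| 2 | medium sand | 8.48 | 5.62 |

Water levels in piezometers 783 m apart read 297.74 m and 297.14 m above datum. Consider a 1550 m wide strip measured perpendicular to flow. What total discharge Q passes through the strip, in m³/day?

15700

Flow is parallel to layering, so each bed carries its own Darcy discharge and the transmissivities add.
Σ(K_i·b_i) = 978×13.5 + 5.62×8.48 = 13251 m²/day.
Hydraulic gradient i = (297.74 − 297.14) / 783 = 0.6 / 783 = 0.0007663.
Q = Σ(K_i·b_i) · W · i = 13251 × 1550 × 0.0007663 = 15738 m³/day.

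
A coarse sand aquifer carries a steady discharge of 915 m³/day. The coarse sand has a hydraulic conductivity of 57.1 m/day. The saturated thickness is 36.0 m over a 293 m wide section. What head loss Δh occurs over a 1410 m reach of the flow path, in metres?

Cross-sectional area A = 293 × 36.0 = 10548 m².
From Q = K·A·i, i = Q / (K·A) = 915 / (57.10 × 10548) = 0.001519.
Head loss Δh = i · L = 0.001519 × 1410 = 2.142 m.

2.14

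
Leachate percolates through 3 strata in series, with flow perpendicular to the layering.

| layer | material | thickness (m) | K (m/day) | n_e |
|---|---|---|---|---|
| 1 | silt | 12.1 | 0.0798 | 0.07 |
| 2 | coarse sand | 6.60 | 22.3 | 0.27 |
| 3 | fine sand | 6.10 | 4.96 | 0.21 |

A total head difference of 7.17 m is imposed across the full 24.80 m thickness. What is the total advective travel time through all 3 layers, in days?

With flow normal to the layers, continuity requires the same specific discharge q through every layer.
Σ(b_i/K_i) = 12.1/0.0798 + 6.60/22.3 + 6.10/4.96 = 153.2 d.
q = Δh / Σ(b_i/K_i) = 7.17 / 153.2 = 0.04682 m/day.
In each layer the seepage velocity is v_i = q/n_i, so the layer transit time is t_i = b_i·n_i / q:
  layer 1 (silt): t_1 = 12.1 × 0.07 / 0.04682 = 18.09 d
  layer 2 (coarse sand): t_2 = 6.60 × 0.27 / 0.04682 = 38.06 d
  layer 3 (fine sand): t_3 = 6.10 × 0.21 / 0.04682 = 27.36 d
Total t = Σ t_i = 83.52 days.

83.5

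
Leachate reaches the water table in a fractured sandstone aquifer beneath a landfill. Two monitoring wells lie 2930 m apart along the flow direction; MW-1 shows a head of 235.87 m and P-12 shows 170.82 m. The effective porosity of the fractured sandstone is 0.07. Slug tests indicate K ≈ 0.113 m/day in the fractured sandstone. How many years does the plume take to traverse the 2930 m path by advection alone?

224

Hydraulic gradient i = (235.87 − 170.82) / 2930 = 65.05 / 2930 = 0.02220.
Darcy flux q = K · i = 0.1130 × 0.02220 = 0.002509 m/day.
Seepage velocity v = q / n_e = 0.002509 / 0.07 = 0.03584 m/day.
Travel time t = L / v = 2930 / 0.03584 = 81754 days = 223.8 years.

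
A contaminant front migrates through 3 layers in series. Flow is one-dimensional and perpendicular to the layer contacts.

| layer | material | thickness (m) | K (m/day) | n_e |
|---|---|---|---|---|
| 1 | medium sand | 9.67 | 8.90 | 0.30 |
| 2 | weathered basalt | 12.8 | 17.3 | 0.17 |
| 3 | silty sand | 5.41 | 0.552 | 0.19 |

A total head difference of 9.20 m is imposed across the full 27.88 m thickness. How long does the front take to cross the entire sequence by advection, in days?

7.72

With flow normal to the layers, continuity requires the same specific discharge q through every layer.
Σ(b_i/K_i) = 9.67/8.90 + 12.8/17.3 + 5.41/0.552 = 11.63 d.
q = Δh / Σ(b_i/K_i) = 9.20 / 11.63 = 0.7913 m/day.
In each layer the seepage velocity is v_i = q/n_i, so the layer transit time is t_i = b_i·n_i / q:
  layer 1 (medium sand): t_1 = 9.67 × 0.30 / 0.7913 = 3.666 d
  layer 2 (weathered basalt): t_2 = 12.8 × 0.17 / 0.7913 = 2.750 d
  layer 3 (silty sand): t_3 = 5.41 × 0.19 / 0.7913 = 1.299 d
Total t = Σ t_i = 7.715 days.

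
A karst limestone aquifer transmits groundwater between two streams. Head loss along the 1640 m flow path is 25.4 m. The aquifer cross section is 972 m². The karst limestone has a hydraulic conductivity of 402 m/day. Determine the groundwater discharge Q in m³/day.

6050

Hydraulic gradient i = Δh / L = 25.4 / 1640 = 0.01549.
Darcy's law: Q = K · A · i = 402.0 × 972.0 × 0.01549 = 6052 m³/day.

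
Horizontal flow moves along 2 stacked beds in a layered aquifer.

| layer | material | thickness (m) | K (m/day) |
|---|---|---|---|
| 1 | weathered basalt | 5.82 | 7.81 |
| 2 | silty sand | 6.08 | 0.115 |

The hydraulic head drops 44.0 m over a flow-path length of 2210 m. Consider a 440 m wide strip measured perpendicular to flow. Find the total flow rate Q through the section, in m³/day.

404

Flow is parallel to layering, so each bed carries its own Darcy discharge and the transmissivities add.
Σ(K_i·b_i) = 7.81×5.82 + 0.115×6.08 = 46.15 m²/day.
Hydraulic gradient i = Δh / L = 44.0 / 2210 = 0.01991.
Q = Σ(K_i·b_i) · W · i = 46.15 × 440 × 0.01991 = 404.3 m³/day.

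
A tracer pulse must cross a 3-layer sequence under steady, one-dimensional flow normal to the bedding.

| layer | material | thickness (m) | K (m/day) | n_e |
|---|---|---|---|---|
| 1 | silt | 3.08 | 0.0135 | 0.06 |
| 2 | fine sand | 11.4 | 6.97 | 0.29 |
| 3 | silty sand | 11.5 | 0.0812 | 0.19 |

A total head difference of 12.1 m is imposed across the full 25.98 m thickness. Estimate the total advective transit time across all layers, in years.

With flow normal to the layers, continuity requires the same specific discharge q through every layer.
Σ(b_i/K_i) = 3.08/0.0135 + 11.4/6.97 + 11.5/0.0812 = 371.4 d.
q = Δh / Σ(b_i/K_i) = 12.1 / 371.4 = 0.03258 m/day.
In each layer the seepage velocity is v_i = q/n_i, so the layer transit time is t_i = b_i·n_i / q:
  layer 1 (silt): t_1 = 3.08 × 0.06 / 0.03258 = 5.672 d
  layer 2 (fine sand): t_2 = 11.4 × 0.29 / 0.03258 = 101.5 d
  layer 3 (silty sand): t_3 = 11.5 × 0.19 / 0.03258 = 67.07 d
Total t = Σ t_i = 174.2 days = 0.4770 years.

0.477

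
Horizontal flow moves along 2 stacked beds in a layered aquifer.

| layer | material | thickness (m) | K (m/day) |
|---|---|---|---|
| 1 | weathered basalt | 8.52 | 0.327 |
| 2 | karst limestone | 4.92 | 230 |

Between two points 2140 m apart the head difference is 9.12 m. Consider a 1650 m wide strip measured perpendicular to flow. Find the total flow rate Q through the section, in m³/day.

7980

Flow is parallel to layering, so each bed carries its own Darcy discharge and the transmissivities add.
Σ(K_i·b_i) = 0.327×8.52 + 230×4.92 = 1134 m²/day.
Hydraulic gradient i = Δh / L = 9.12 / 2140 = 0.004262.
Q = Σ(K_i·b_i) · W · i = 1134 × 1650 × 0.004262 = 7977 m³/day.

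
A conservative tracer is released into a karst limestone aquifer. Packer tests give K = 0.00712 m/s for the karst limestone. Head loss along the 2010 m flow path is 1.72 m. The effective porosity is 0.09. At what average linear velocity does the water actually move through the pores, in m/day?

Convert K: 0.00712 m/s × 86400 = 615.2 m/day.
Hydraulic gradient i = Δh / L = 1.72 / 2010 = 0.0008557.
Darcy flux q = K · i = 615.2 × 0.0008557 = 0.5264 m/day.
Seepage velocity v = q / n_e = 0.5264 / 0.09 = 5.849 m/day.

5.85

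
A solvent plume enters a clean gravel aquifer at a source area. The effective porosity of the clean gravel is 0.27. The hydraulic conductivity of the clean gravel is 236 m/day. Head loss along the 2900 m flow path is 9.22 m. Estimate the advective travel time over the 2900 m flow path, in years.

2.86

Hydraulic gradient i = Δh / L = 9.22 / 2900 = 0.003179.
Darcy flux q = K · i = 236.0 × 0.003179 = 0.7503 m/day.
Seepage velocity v = q / n_e = 0.7503 / 0.27 = 2.779 m/day.
Travel time t = L / v = 2900 / 2.779 = 1044 days = 2.857 years.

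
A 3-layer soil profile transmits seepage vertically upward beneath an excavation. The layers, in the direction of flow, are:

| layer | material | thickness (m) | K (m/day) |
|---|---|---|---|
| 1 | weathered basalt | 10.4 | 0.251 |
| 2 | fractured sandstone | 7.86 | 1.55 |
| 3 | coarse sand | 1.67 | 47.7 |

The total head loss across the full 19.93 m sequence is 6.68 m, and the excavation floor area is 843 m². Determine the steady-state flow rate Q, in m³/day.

Flow is perpendicular to layering, so the layers act in series and the equivalent K is the thickness-weighted harmonic mean.
Total thickness L = 10.4 + 7.86 + 1.67 = 19.93 m.
Σ(b_i/K_i) = 10.4/0.251 + 7.86/1.55 + 1.67/47.7 = 46.54 d.
K_eq = L / Σ(b_i/K_i) = 19.93 / 46.54 = 0.4282 m/day.
Q = K_eq · A · (Δh/L) = 0.4282 × 843 × (6.68/19.93) = 121.0 m³/day.

121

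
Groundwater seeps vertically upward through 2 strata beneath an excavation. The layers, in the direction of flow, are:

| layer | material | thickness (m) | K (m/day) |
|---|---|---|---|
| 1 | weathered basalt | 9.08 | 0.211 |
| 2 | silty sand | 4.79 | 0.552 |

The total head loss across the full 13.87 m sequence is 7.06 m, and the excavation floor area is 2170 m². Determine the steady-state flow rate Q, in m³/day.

Flow is perpendicular to layering, so the layers act in series and the equivalent K is the thickness-weighted harmonic mean.
Total thickness L = 9.08 + 4.79 = 13.87 m.
Σ(b_i/K_i) = 9.08/0.211 + 4.79/0.552 = 51.71 d.
K_eq = L / Σ(b_i/K_i) = 13.87 / 51.71 = 0.2682 m/day.
Q = K_eq · A · (Δh/L) = 0.2682 × 2170 × (7.06/13.87) = 296.3 m³/day.

296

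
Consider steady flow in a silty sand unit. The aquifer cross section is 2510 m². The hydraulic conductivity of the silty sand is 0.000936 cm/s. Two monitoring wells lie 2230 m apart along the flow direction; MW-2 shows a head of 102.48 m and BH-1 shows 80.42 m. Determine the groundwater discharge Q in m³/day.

Convert K: 0.000936 cm/s × 864 = 0.8087 m/day.
Hydraulic gradient i = (102.48 − 80.42) / 2230 = 22.06 / 2230 = 0.009892.
Darcy's law: Q = K · A · i = 0.8087 × 2510 × 0.009892 = 20.08 m³/day.

20.1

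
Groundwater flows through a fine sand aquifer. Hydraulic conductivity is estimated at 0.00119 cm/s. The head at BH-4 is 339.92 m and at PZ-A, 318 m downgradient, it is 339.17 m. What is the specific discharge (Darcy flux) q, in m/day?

0.00242

Convert K: 0.00119 cm/s × 864 = 1.028 m/day.
Hydraulic gradient i = (339.92 − 339.17) / 318 = 0.75 / 318 = 0.002358.
Specific discharge q = K · i = 1.028 × 0.002358 = 0.002425 m/day.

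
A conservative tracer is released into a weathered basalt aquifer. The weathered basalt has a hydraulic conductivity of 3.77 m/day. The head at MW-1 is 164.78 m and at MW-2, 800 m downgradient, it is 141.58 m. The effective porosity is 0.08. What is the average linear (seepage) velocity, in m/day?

Hydraulic gradient i = (164.78 − 141.58) / 800 = 23.2 / 800 = 0.02900.
Darcy flux q = K · i = 3.770 × 0.02900 = 0.1093 m/day.
Seepage velocity v = q / n_e = 0.1093 / 0.08 = 1.367 m/day.

1.37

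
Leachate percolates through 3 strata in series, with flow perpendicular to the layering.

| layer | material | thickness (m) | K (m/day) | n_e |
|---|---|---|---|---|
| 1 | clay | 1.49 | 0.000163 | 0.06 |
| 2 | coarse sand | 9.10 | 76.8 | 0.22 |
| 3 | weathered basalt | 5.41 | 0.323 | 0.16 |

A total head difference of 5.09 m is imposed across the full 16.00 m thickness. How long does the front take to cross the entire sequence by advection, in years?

With flow normal to the layers, continuity requires the same specific discharge q through every layer.
Σ(b_i/K_i) = 1.49/0.000163 + 9.10/76.8 + 5.41/0.323 = 9158 d.
q = Δh / Σ(b_i/K_i) = 5.09 / 9158 = 0.0005558 m/day.
In each layer the seepage velocity is v_i = q/n_i, so the layer transit time is t_i = b_i·n_i / q:
  layer 1 (clay): t_1 = 1.49 × 0.06 / 0.0005558 = 160.8 d
  layer 2 (coarse sand): t_2 = 9.10 × 0.22 / 0.0005558 = 3602 d
  layer 3 (weathered basalt): t_3 = 5.41 × 0.16 / 0.0005558 = 1557 d
Total t = Σ t_i = 5320 days = 14.57 years.

14.6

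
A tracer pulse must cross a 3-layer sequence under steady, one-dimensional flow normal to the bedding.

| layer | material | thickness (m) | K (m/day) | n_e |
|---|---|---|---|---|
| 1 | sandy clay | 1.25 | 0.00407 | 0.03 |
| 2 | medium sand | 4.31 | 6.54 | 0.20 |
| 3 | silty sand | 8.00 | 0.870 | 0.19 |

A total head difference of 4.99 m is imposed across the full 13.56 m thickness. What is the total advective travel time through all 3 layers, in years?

With flow normal to the layers, continuity requires the same specific discharge q through every layer.
Σ(b_i/K_i) = 1.25/0.00407 + 4.31/6.54 + 8.00/0.870 = 317.0 d.
q = Δh / Σ(b_i/K_i) = 4.99 / 317.0 = 0.01574 m/day.
In each layer the seepage velocity is v_i = q/n_i, so the layer transit time is t_i = b_i·n_i / q:
  layer 1 (sandy clay): t_1 = 1.25 × 0.03 / 0.01574 = 2.382 d
  layer 2 (medium sand): t_2 = 4.31 × 0.20 / 0.01574 = 54.76 d
  layer 3 (silty sand): t_3 = 8.00 × 0.19 / 0.01574 = 96.55 d
Total t = Σ t_i = 153.7 days = 0.4208 years.

0.421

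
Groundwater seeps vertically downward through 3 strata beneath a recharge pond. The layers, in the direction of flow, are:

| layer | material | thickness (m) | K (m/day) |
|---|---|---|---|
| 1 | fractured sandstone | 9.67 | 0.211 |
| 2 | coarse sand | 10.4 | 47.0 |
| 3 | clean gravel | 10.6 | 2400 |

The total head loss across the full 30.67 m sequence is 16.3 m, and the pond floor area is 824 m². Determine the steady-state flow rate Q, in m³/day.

292

Flow is perpendicular to layering, so the layers act in series and the equivalent K is the thickness-weighted harmonic mean.
Total thickness L = 9.67 + 10.4 + 10.6 = 30.67 m.
Σ(b_i/K_i) = 9.67/0.211 + 10.4/47.0 + 10.6/2400 = 46.06 d.
K_eq = L / Σ(b_i/K_i) = 30.67 / 46.06 = 0.6659 m/day.
Q = K_eq · A · (Δh/L) = 0.6659 × 824 × (16.3/30.67) = 291.6 m³/day.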